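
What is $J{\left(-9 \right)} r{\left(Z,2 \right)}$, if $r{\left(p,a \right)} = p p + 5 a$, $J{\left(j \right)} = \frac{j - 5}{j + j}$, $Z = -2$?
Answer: $\frac{98}{9} \approx 10.889$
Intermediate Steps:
$J{\left(j \right)} = \frac{-5 + j}{2 j}$
$r{\left(p,a \right)} = p^{2} + 5 a$
$J{\left(-9 \right)} r{\left(Z,2 \right)} = \frac{-5 - 9}{2 \left(-9\right)} \left(\left(-2\right)^{2} + 5 \cdot 2\right) = \frac{1}{2} \left(- \frac{1}{9}\right) \left(-14\right) \left(4 + 10\right) = \frac{7}{9} \cdot 14 = \frac{98}{9}$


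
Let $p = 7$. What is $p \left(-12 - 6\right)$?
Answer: $-126$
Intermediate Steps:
$p \left(-12 - 6\right) = 7 \left(-12 - 6\right) = 7 \left(-18\right) = -126$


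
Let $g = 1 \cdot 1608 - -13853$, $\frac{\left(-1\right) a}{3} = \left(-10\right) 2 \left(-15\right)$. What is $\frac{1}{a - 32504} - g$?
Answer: $- \frac{516459245}{33404} \approx -15461.0$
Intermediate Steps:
$a = -900$ ($a = - 3 \left(-10\right) 2 \left(-15\right) = - 3 \left(\left(-20\right) \left(-15\right)\right) = \left(-3\right) 300 = -900$)
$g = 15461$ ($g = 1608 + 13853 = 15461$)
$\frac{1}{a - 32504} - g = \frac{1}{-900 - 32504} - 15461 = \frac{1}{-33404} - 15461 = - \frac{1}{33404} - 15461 = - \frac{516459245}{33404}$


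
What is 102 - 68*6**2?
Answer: -2346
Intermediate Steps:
102 - 68*6**2 = 102 - 68*36 = 102 - 2448 = -2346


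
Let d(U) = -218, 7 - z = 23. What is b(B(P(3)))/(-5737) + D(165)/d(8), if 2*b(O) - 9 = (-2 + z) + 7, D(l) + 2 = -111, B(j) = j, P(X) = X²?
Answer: 648499/1250666 ≈ 0.51852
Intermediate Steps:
z = -16 (z = 7 - 1*23 = 7 - 23 = -16)
D(l) = -113 (D(l) = -2 - 111 = -113)
b(O) = -1 (b(O) = 9/2 + ((-2 - 16) + 7)/2 = 9/2 + (-18 + 7)/2 = 9/2 + (½)*(-11) = 9/2 - 11/2 = -1)
b(B(P(3)))/(-5737) + D(165)/d(8) = -1/(-5737) - 113/(-218) = -1*(-1/5737) - 113*(-1/218) = 1/5737 + 113/218 = 648499/1250666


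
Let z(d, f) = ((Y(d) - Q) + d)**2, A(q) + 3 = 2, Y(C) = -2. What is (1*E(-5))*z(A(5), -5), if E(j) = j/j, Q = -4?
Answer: 1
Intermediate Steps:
E(j) = 1
A(q) = -1 (A(q) = -3 + 2 = -1)
z(d, f) = (2 + d)**2 (z(d, f) = ((-2 - 1*(-4)) + d)**2 = ((-2 + 4) + d)**2 = (2 + d)**2)
(1*E(-5))*z(A(5), -5) = (1*1)*(2 - 1)**2 = 1*1**2 = 1*1 = 1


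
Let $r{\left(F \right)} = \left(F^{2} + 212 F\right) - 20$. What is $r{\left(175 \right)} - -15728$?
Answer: $83433$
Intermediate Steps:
$r{\left(F \right)} = -20 + F^{2} + 212 F$
$r{\left(175 \right)} - -15728 = \left(-20 + 175^{2} + 212 \cdot 175\right) - -15728 = \left(-20 + 30625 + 37100\right) + 15728 = 67705 + 15728 = 83433$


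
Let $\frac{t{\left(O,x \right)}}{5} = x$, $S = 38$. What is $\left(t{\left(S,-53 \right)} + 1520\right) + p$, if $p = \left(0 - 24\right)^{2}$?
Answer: $1831$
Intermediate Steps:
$t{\left(O,x \right)} = 5 x$
$p = 576$ ($p = \left(-24\right)^{2} = 576$)
$\left(t{\left(S,-53 \right)} + 1520\right) + p = \left(5 \left(-53\right) + 1520\right) + 576 = \left(-265 + 1520\right) + 576 = 1255 + 576 = 1831$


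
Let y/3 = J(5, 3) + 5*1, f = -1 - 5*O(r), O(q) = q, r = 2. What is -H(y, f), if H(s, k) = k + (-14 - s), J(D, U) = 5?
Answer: 55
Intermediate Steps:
f = -11 (f = -1 - 5*2 = -1 - 10 = -11)
y = 30 (y = 3*(5 + 5*1) = 3*(5 + 5) = 3*10 = 30)
H(s, k) = -14 + k - s
-H(y, f) = -(-14 - 11 - 1*30) = -(-14 - 11 - 30) = -1*(-55) = 55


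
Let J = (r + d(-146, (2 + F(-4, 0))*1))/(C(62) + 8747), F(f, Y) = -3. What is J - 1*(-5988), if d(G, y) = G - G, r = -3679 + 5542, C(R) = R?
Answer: 2293485/383 ≈ 5988.2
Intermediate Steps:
r = 1863
d(G, y) = 0
J = 81/383 (J = (1863 + 0)/(62 + 8747) = 1863/8809 = 1863*(1/8809) = 81/383 ≈ 0.21149)
J - 1*(-5988) = 81/383 - 1*(-5988) = 81/383 + 5988 = 2293485/383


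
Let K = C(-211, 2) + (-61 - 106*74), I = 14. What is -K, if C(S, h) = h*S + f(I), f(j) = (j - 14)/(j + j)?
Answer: 8327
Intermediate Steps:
f(j) = (-14 + j)/(2*j) (f(j) = (-14 + j)/((2*j)) = (-14 + j)*(1/(2*j)) = (-14 + j)/(2*j))
C(S, h) = S*h (C(S, h) = h*S + (1/2)*(-14 + 14)/14 = S*h + (1/2)*(1/14)*0 = S*h + 0 = S*h)
K = -8327 (K = -211*2 + (-61 - 106*74) = -422 + (-61 - 7844) = -422 - 7905 = -8327)
-K = -1*(-8327) = 8327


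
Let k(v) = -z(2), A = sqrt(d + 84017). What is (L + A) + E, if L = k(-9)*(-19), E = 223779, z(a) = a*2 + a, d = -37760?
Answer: 223893 + sqrt(46257) ≈ 2.2411e+5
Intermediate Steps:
z(a) = 3*a (z(a) = 2*a + a = 3*a)
A = sqrt(46257) (A = sqrt(-37760 + 84017) = sqrt(46257) ≈ 215.07)
k(v) = -6 (k(v) = -3*2 = -1*6 = -6)
L = 114 (L = -6*(-19) = 114)
(L + A) + E = (114 + sqrt(46257)) + 223779 = 223893 + sqrt(46257)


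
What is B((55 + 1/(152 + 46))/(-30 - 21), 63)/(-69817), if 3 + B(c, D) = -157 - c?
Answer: 1604789/705012066 ≈ 0.0022763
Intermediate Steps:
B(c, D) = -160 - c (B(c, D) = -3 + (-157 - c) = -160 - c)
B((55 + 1/(152 + 46))/(-30 - 21), 63)/(-69817) = (-160 - (55 + 1/(152 + 46))/(-30 - 21))/(-69817) = (-160 - (55 + 1/198)/(-51))*(-1/69817) = (-160 - (55 + 1/198)*(-1)/51)*(-1/69817) = (-160 - 10891*(-1)/(198*51))*(-1/69817) = (-160 - 1*(-10891/10098))*(-1/69817) = (-160 + 10891/10098)*(-1/69817) = -1604789/10098*(-1/69817) = 1604789/705012066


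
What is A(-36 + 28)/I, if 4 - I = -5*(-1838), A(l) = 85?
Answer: -85/9186 ≈ -0.0092532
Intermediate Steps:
I = -9186 (I = 4 - (-5)*(-1838) = 4 - 1*9190 = 4 - 9190 = -9186)
A(-36 + 28)/I = 85/(-9186) = 85*(-1/9186) = -85/9186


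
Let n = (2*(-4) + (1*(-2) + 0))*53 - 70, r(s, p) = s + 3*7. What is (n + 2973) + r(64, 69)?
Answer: 2458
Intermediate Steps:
r(s, p) = 21 + s (r(s, p) = s + 21 = 21 + s)
n = -600 (n = (-8 + (-2 + 0))*53 - 70 = (-8 - 2)*53 - 70 = -10*53 - 70 = -530 - 70 = -600)
(n + 2973) + r(64, 69) = (-600 + 2973) + (21 + 64) = 2373 + 85 = 2458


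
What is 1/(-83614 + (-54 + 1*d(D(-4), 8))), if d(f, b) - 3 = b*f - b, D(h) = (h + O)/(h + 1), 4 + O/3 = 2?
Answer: -3/250939 ≈ -1.1955e-5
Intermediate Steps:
O = -6 (O = -12 + 3*2 = -12 + 6 = -6)
D(h) = (-6 + h)/(1 + h) (D(h) = (h - 6)/(h + 1) = (-6 + h)/(1 + h))
d(f, b) = 3 - b + b*f (d(f, b) = 3 + (b*f - b) = 3 + (-b + b*f) = 3 - b + b*f)
1/(-83614 + (-54 + 1*d(D(-4), 8))) = 1/(-83614 + (-54 + 1*(3 - 1*8 + 8*((-6 - 4)/(1 - 4))))) = 1/(-83614 + (-54 + 1*(3 - 8 + 8*(-10/(-3))))) = 1/(-83614 + (-54 + 1*(3 - 8 + 8*(-⅓*(-10))))) = 1/(-83614 + (-54 + 1*(3 - 8 + 8*(10/3)))) = 1/(-83614 + (-54 + 1*(3 - 8 + 80/3))) = 1/(-83614 + (-54 + 1*(65/3))) = 1/(-83614 + (-54 + 65/3)) = 1/(-83614 - 97/3) = 1/(-250939/3) = -3/250939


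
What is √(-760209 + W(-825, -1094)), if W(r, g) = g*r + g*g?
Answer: √1339177 ≈ 1157.2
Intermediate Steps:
W(r, g) = g² + g*r (W(r, g) = g*r + g² = g² + g*r)
√(-760209 + W(-825, -1094)) = √(-760209 - 1094*(-1094 - 825)) = √(-760209 - 1094*(-1919)) = √(-760209 + 2099386) = √1339177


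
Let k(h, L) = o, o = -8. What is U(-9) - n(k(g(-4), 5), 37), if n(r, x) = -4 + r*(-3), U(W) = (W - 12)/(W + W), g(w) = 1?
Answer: -113/6 ≈ -18.833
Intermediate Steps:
k(h, L) = -8
U(W) = (-12 + W)/(2*W) (U(W) = (-12 + W)/((2*W)) = (-12 + W)*(1/(2*W)) = (-12 + W)/(2*W))
n(r, x) = -4 - 3*r
U(-9) - n(k(g(-4), 5), 37) = (½)*(-12 - 9)/(-9) - (-4 - 3*(-8)) = (½)*(-⅑)*(-21) - (-4 + 24) = 7/6 - 1*20 = 7/6 - 20 = -113/6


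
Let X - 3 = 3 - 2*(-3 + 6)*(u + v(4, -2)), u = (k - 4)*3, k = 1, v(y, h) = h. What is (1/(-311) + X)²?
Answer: 501356881/96721 ≈ 5183.5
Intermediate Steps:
u = -9 (u = (1 - 4)*3 = -3*3 = -9)
X = 72 (X = 3 + (3 - 2*(-3 + 6)*(-9 - 2)) = 3 + (3 - 6*(-11)) = 3 + (3 - 2*(-33)) = 3 + (3 + 66) = 3 + 69 = 72)
(1/(-311) + X)² = (1/(-311) + 72)² = (-1/311 + 72)² = (22391/311)² = 501356881/96721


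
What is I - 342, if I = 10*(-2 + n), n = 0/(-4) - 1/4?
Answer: -729/2 ≈ -364.50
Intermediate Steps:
n = -¼ (n = 0*(-¼) - 1*¼ = 0 - ¼ = -¼ ≈ -0.25000)
I = -45/2 (I = 10*(-2 - ¼) = 10*(-9/4) = -45/2 ≈ -22.500)
I - 342 = -45/2 - 342 = -729/2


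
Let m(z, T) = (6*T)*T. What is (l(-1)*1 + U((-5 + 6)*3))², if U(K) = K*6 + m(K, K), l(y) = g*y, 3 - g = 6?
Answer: 5625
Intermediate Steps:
g = -3 (g = 3 - 1*6 = 3 - 6 = -3)
m(z, T) = 6*T²
l(y) = -3*y
U(K) = 6*K + 6*K² (U(K) = K*6 + 6*K² = 6*K + 6*K²)
(l(-1)*1 + U((-5 + 6)*3))² = (-3*(-1)*1 + 6*((-5 + 6)*3)*(1 + (-5 + 6)*3))² = (3*1 + 6*(1*3)*(1 + 1*3))² = (3 + 6*3*(1 + 3))² = (3 + 6*3*4)² = (3 + 72)² = 75² = 5625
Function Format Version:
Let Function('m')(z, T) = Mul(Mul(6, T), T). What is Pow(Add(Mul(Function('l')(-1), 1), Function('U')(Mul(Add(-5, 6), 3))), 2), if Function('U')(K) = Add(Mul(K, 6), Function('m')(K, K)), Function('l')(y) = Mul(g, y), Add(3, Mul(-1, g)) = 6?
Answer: 5625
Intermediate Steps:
g = -3 (g = Add(3, Mul(-1, 6)) = Add(3, -6) = -3)
Function('m')(z, T) = Mul(6, Pow(T, 2))
Function('l')(y) = Mul(-3, y)
Function('U')(K) = Add(Mul(6, K), Mul(6, Pow(K, 2))) (Function('U')(K) = Add(Mul(K, 6), Mul(6, Pow(K, 2))) = Add(Mul(6, K), Mul(6, Pow(K, 2))))
Pow(Add(Mul(Function('l')(-1), 1), Function('U')(Mul(Add(-5, 6), 3))), 2) = Pow(Add(Mul(Mul(-3, -1), 1), Mul(6, Mul(Add(-5, 6), 3), Add(1, Mul(Add(-5, 6), 3)))), 2) = Pow(Add(Mul(3, 1), Mul(6, Mul(1, 3), Add(1, Mul(1, 3)))), 2) = Pow(Add(3, Mul(6, 3, Add(1, 3))), 2) = Pow(Add(3, Mul(6, 3, 4)), 2) = Pow(Add(3, 72), 2) = Pow(75, 2) = 5625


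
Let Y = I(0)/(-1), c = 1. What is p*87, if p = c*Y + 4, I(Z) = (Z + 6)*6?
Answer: -2784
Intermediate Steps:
I(Z) = 36 + 6*Z (I(Z) = (6 + Z)*6 = 36 + 6*Z)
Y = -36 (Y = (36 + 6*0)/(-1) = (36 + 0)*(-1) = 36*(-1) = -36)
p = -32 (p = 1*(-36) + 4 = -36 + 4 = -32)
p*87 = -32*87 = -2784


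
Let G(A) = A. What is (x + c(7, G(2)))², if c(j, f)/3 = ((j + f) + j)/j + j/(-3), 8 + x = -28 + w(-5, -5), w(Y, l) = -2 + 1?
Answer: 67600/49 ≈ 1379.6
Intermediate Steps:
w(Y, l) = -1
x = -37 (x = -8 + (-28 - 1) = -8 - 29 = -37)
c(j, f) = -j + 3*(f + 2*j)/j (c(j, f) = 3*(((j + f) + j)/j + j/(-3)) = 3*(((f + j) + j)/j + j*(-⅓)) = 3*((f + 2*j)/j - j/3) = 3*(-j/3 + (f + 2*j)/j) = -j + 3*(f + 2*j)/j)
(x + c(7, G(2)))² = (-37 + (6 - 1*7 + 3*2/7))² = (-37 + (6 - 7 + 3*2*(⅐)))² = (-37 + (6 - 7 + 6/7))² = (-37 - ⅐)² = (-260/7)² = 67600/49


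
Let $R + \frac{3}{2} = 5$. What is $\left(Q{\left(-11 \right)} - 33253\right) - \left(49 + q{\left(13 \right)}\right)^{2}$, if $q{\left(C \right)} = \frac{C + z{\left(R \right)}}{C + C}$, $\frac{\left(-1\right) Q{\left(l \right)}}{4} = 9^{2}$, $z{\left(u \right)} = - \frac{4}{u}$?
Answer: $- \frac{1193222549}{33124} \approx -36023.0$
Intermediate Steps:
$R = \frac{7}{2}$ ($R = - \frac{3}{2} + 5 = \frac{7}{2} \approx 3.5$)
$Q{\left(l \right)} = -324$ ($Q{\left(l \right)} = - 4 \cdot 9^{2} = \left(-4\right) 81 = -324$)
$q{\left(C \right)} = \frac{- \frac{8}{7} + C}{2 C}$ ($q{\left(C \right)} = \frac{C - \frac{4}{\frac{7}{2}}}{C + C} = \frac{C - \frac{8}{7}}{2 C} = \left(C - \frac{8}{7}\right) \frac{1}{2 C} = \left(- \frac{8}{7} + C\right) \frac{1}{2 C} = \frac{- \frac{8}{7} + C}{2 C}$)
$\left(Q{\left(-11 \right)} - 33253\right) - \left(49 + q{\left(13 \right)}\right)^{2} = \left(-324 - 33253\right) - \left(49 + \frac{-8 + 7 \cdot 13}{14 \cdot 13}\right)^{2} = \left(-324 - 33253\right) - \left(49 + \frac{1}{14} \cdot \frac{1}{13} \left(-8 + 91\right)\right)^{2} = -33577 - \left(49 + \frac{1}{14} \cdot \frac{1}{13} \cdot 83\right)^{2} = -33577 - \left(49 + \frac{83}{182}\right)^{2} = -33577 - \left(\frac{9001}{182}\right)^{2} = -33577 - \frac{81018001}{33124} = - \frac{1193222549}{33124}$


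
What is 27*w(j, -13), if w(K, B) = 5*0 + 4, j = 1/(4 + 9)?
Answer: 108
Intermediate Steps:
j = 1/13 ≈ 0.076923
w(K, B) = 4 (w(K, B) = 0 + 4 = 4)
27*w(j, -13) = 27*4 = 108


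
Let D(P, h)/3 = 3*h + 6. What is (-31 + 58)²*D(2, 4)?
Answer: 39366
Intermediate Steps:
D(P, h) = 18 + 9*h (D(P, h) = 3*(3*h + 6) = 3*(6 + 3*h) = 18 + 9*h)
(-31 + 58)²*D(2, 4) = (-31 + 58)²*(18 + 9*4) = 27²*(18 + 36) = 729*54 = 39366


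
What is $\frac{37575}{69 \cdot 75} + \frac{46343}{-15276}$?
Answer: $\frac{1485203}{351348} \approx 4.2272$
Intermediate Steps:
$\frac{37575}{69 \cdot 75} + \frac{46343}{-15276} = \frac{37575}{5175} + 46343 \left(- \frac{1}{15276}\right) = 37575 \cdot \frac{1}{5175} - \frac{46343}{15276} = \frac{167}{23} - \frac{46343}{15276} = \frac{1485203}{351348}$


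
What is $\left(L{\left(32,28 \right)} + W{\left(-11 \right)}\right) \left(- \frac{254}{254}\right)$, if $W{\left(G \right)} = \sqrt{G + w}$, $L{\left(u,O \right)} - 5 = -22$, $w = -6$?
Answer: $17 - i \sqrt{17} \approx 17.0 - 4.1231 i$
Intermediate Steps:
$L{\left(u,O \right)} = -17$ ($L{\left(u,O \right)} = 5 - 22 = -17$)
$W{\left(G \right)} = \sqrt{-6 + G}$ ($W{\left(G \right)} = \sqrt{G - 6} = \sqrt{-6 + G}$)
$\left(L{\left(32,28 \right)} + W{\left(-11 \right)}\right) \left(- \frac{254}{254}\right) = \left(-17 + \sqrt{-6 - 11}\right) \left(- \frac{254}{254}\right) = \left(-17 + \sqrt{-17}\right) \left(\left(-254\right) \frac{1}{254}\right) = \left(-17 + i \sqrt{17}\right) \left(-1\right) = 17 - i \sqrt{17}$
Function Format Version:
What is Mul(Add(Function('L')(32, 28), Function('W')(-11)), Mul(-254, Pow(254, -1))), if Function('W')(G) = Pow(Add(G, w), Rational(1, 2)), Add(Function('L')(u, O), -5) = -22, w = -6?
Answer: Add(17, Mul(-1, I, Pow(17, Rational(1, 2)))) ≈ Add(17.000, Mul(-4.1231, I))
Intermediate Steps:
Function('L')(u, O) = -17 (Function('L')(u, O) = Add(5, -22) = -17)
Function('W')(G) = Pow(Add(-6, G), Rational(1, 2)) (Function('W')(G) = Pow(Add(G, -6), Rational(1, 2)) = Pow(Add(-6, G), Rational(1, 2)))
Mul(Add(Function('L')(32, 28), Function('W')(-11)), Mul(-254, Pow(254, -1))) = Mul(Add(-17, Pow(Add(-6, -11), Rational(1, 2))), Mul(-254, Pow(254, -1))) = Mul(Add(-17, Pow(-17, Rational(1, 2))), Mul(-254, Rational(1, 254))) = Mul(Add(-17, Mul(I, Pow(17, Rational(1, 2)))), -1) = Add(17, Mul(-1, I, Pow(17, Rational(1, 2))))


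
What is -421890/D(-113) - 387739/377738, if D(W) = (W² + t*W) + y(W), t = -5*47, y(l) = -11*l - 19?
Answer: -7295246908/638188351 ≈ -11.431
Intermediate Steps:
y(l) = -19 - 11*l
t = -235
D(W) = -19 + W² - 246*W (D(W) = (W² - 235*W) + (-19 - 11*W) = -19 + W² - 246*W)
-421890/D(-113) - 387739/377738 = -421890/(-19 + (-113)² - 246*(-113)) - 387739/377738 = -421890/(-19 + 12769 + 27798) - 387739*1/377738 = -421890/40548 - 387739/377738 = -421890*1/40548 - 387739/377738 = -70315/6758 - 387739/377738 = -7295246908/638188351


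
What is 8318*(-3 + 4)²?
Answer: 8318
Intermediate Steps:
8318*(-3 + 4)² = 8318*1² = 8318*1 = 8318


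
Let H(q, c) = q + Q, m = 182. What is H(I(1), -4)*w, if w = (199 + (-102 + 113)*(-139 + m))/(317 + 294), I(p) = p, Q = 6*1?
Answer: 4704/611 ≈ 7.6989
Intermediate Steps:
Q = 6
H(q, c) = 6 + q (H(q, c) = q + 6 = 6 + q)
w = 672/611 (w = (199 + (-102 + 113)*(-139 + 182))/(317 + 294) = (199 + 11*43)/611 = (199 + 473)*(1/611) = 672*(1/611) = 672/611 ≈ 1.0998)
H(I(1), -4)*w = (6 + 1)*(672/611) = 7*(672/611) = 4704/611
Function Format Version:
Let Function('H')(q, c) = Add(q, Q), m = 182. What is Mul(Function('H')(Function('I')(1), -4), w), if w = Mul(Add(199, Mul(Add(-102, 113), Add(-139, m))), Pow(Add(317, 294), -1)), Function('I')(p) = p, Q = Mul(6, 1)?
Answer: Rational(4704, 611) ≈ 7.6989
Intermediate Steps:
Q = 6
Function('H')(q, c) = Add(6, q) (Function('H')(q, c) = Add(q, 6) = Add(6, q))
w = Rational(672, 611) (w = Mul(Add(199, Mul(Add(-102, 113), Add(-139, 182))), Pow(Add(317, 294), -1)) = Mul(Add(199, Mul(11, 43)), Pow(611, -1)) = Mul(Add(199, 473), Rational(1, 611)) = Mul(672, Rational(1, 611)) = Rational(672, 611) ≈ 1.0998)
Mul(Function('H')(Function('I')(1), -4), w) = Mul(Add(6, 1), Rational(672, 611)) = Mul(7, Rational(672, 611)) = Rational(4704, 611)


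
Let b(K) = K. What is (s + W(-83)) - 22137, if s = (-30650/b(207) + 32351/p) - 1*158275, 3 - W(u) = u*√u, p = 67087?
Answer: -2507390926574/13887009 + 83*I*√83 ≈ -1.8056e+5 + 756.17*I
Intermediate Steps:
W(u) = 3 - u^(3/2) (W(u) = 3 - u*√u = 3 - u^(3/2))
s = -2200015869368/13887009 (s = (-30650/207 + 32351/67087) - 1*158275 = (-30650*1/207 + 32351*(1/67087)) - 158275 = (-30650/207 + 32351/67087) - 158275 = -2049519893/13887009 - 158275 = -2200015869368/13887009 ≈ -1.5842e+5)
(s + W(-83)) - 22137 = (-2200015869368/13887009 + (3 - (-83)^(3/2))) - 22137 = (-2200015869368/13887009 + (3 - (-83)*I*√83)) - 22137 = (-2200015869368/13887009 + (3 + 83*I*√83)) - 22137 = (-2199974208341/13887009 + 83*I*√83) - 22137 = -2507390926574/13887009 + 83*I*√83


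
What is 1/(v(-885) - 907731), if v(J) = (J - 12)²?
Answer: -1/103122 ≈ -9.6973e-6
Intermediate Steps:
v(J) = (-12 + J)²
1/(v(-885) - 907731) = 1/((-12 - 885)² - 907731) = 1/((-897)² - 907731) = 1/(804609 - 907731) = 1/(-103122) = -1/103122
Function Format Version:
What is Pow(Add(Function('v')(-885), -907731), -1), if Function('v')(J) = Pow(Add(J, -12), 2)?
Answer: Rational(-1, 103122) ≈ -9.6973e-6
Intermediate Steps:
Function('v')(J) = Pow(Add(-12, J), 2)
Pow(Add(Function('v')(-885), -907731), -1) = Pow(Add(Pow(Add(-12, -885), 2), -907731), -1) = Pow(Add(Pow(-897, 2), -907731), -1) = Pow(Add(804609, -907731), -1) = Pow(-103122, -1) = Rational(-1, 103122)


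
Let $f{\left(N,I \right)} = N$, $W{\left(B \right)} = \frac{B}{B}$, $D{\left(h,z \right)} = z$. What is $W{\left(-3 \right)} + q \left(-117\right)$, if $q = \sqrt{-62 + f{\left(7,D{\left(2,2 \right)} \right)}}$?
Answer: $1 - 117 i \sqrt{55} \approx 1.0 - 867.7 i$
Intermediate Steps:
$W{\left(B \right)} = 1$
$q = i \sqrt{55}$ ($q = \sqrt{-62 + 7} = \sqrt{-55} = i \sqrt{55} \approx 7.4162 i$)
$W{\left(-3 \right)} + q \left(-117\right) = 1 + i \sqrt{55} \left(-117\right) = 1 - 117 i \sqrt{55}$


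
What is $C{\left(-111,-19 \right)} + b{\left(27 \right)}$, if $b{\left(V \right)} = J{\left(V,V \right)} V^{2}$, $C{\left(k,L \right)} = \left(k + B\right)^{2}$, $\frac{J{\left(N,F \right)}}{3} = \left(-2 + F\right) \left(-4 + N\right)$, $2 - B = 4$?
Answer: $1270294$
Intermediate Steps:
$B = -2$ ($B = 2 - 4 = -2$)
$J{\left(N,F \right)} = 3 \left(-4 + N\right) \left(-2 + F\right)$ ($J{\left(N,F \right)} = 3 \left(-2 + F\right) \left(-4 + N\right) = 3 \left(-4 + N\right) \left(-2 + F\right)$)
$C{\left(k,L \right)} = \left(-2 + k\right)^{2}$ ($C{\left(k,L \right)} = \left(k - 2\right)^{2} = \left(-2 + k\right)^{2}$)
$b{\left(V \right)} = V^{2} \left(24 - 18 V + 3 V^{2}\right)$ ($b{\left(V \right)} = \left(24 - 12 V - 6 V + 3 V V\right) V^{2} = \left(24 - 12 V - 6 V + 3 V^{2}\right) V^{2} = \left(24 - 18 V + 3 V^{2}\right) V^{2} = V^{2} \left(24 - 18 V + 3 V^{2}\right)$)
$C{\left(-111,-19 \right)} + b{\left(27 \right)} = \left(-2 - 111\right)^{2} + 3 \cdot 27^{2} \left(8 + 27^{2} - 162\right) = \left(-113\right)^{2} + 3 \cdot 729 \left(8 + 729 - 162\right) = 12769 + 3 \cdot 729 \cdot 575 = 12769 + 1257525 = 1270294$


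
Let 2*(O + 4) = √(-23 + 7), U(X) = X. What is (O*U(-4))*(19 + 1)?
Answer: 320 - 160*I ≈ 320.0 - 160.0*I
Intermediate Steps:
O = -4 + 2*I (O = -4 + √(-23 + 7)/2 = -4 + √(-16)/2 = -4 + (4*I)/2 = -4 + 2*I ≈ -4.0 + 2.0*I)
(O*U(-4))*(19 + 1) = ((-4 + 2*I)*(-4))*(19 + 1) = (16 - 8*I)*20 = 320 - 160*I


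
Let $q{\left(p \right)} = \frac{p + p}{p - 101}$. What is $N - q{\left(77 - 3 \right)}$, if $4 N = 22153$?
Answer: $\frac{598723}{108} \approx 5543.7$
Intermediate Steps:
$N = \frac{22153}{4}$ ($N = \frac{1}{4} \cdot 22153 = \frac{22153}{4} \approx 5538.3$)
$q{\left(p \right)} = \frac{2 p}{-101 + p}$
$N - q{\left(77 - 3 \right)} = \frac{22153}{4} - \frac{2 \left(77 - 3\right)}{-101 + \left(77 - 3\right)} = \frac{22153}{4} - 2 \cdot 74 \frac{1}{-101 + 74} = \frac{22153}{4} - 2 \cdot 74 \frac{1}{-27} = \frac{22153}{4} - 2 \cdot 74 \left(- \frac{1}{27}\right) = \frac{22153}{4} - - \frac{148}{27} = \frac{22153}{4} + \frac{148}{27} = \frac{598723}{108}$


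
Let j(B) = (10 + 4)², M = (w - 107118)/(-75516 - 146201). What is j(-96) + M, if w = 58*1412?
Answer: 43481754/221717 ≈ 196.11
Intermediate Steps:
w = 81896
M = 25222/221717 (M = (81896 - 107118)/(-75516 - 146201) = -25222/(-221717) = -25222*(-1/221717) = 25222/221717 ≈ 0.11376)
j(B) = 196 (j(B) = 14² = 196)
j(-96) + M = 196 + 25222/221717 = 43481754/221717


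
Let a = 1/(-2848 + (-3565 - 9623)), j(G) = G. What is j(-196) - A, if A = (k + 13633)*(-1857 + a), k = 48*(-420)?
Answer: -194369716587/16036 ≈ -1.2121e+7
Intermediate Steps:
k = -20160
a = -1/16036 (a = 1/(-2848 - 13188) = 1/(-16036) = -1/16036 ≈ -6.2360e-5)
A = 194366573531/16036 (A = (-20160 + 13633)*(-1857 - 1/16036) = -6527*(-29778853/16036) = 194366573531/16036 ≈ 1.2121e+7)
j(-196) - A = -196 - 1*194366573531/16036 = -196 - 194366573531/16036 = -194369716587/16036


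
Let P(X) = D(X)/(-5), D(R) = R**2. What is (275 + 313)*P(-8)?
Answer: -37632/5 ≈ -7526.4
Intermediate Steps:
P(X) = -X**2/5 (P(X) = X**2/(-5) = X**2*(-1/5) = -X**2/5)
(275 + 313)*P(-8) = (275 + 313)*(-1/5*(-8)**2) = 588*(-1/5*64) = 588*(-64/5) = -37632/5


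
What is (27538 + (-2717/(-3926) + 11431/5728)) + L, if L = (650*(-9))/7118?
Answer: 84775383812439/3078278752 ≈ 27540.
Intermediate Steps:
L = -2925/3559 (L = -5850*1/7118 = -2925/3559 ≈ -0.82186)
(27538 + (-2717/(-3926) + 11431/5728)) + L = (27538 + (-2717/(-3926) + 11431/5728)) - 2925/3559 = (27538 + (-2717*(-1/3926) + 11431*(1/5728))) - 2925/3559 = (27538 + (209/302 + 11431/5728)) - 2925/3559 = (27538 + 2324657/864928) - 2925/3559 = 23820711921/864928 - 2925/3559 = 84775383812439/3078278752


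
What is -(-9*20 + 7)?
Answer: 173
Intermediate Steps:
-(-9*20 + 7) = -(-180 + 7) = -1*(-173) = 173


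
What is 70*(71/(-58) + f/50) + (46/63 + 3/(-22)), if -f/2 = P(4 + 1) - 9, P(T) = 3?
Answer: -13725419/200970 ≈ -68.296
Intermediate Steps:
f = 12 (f = -2*(3 - 9) = -2*(-6) = 12)
70*(71/(-58) + f/50) + (46/63 + 3/(-22)) = 70*(71/(-58) + 12/50) + (46/63 + 3/(-22)) = 70*(71*(-1/58) + 12*(1/50)) + (46*(1/63) + 3*(-1/22)) = 70*(-71/58 + 6/25) + (46/63 - 3/22) = 70*(-1427/1450) + 823/1386 = -9989/145 + 823/1386 = -13725419/200970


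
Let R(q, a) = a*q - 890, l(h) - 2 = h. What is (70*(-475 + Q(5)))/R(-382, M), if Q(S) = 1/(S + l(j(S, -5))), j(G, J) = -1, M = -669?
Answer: -99715/764004 ≈ -0.13052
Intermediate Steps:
l(h) = 2 + h
R(q, a) = -890 + a*q
Q(S) = 1/(1 + S) (Q(S) = 1/(S + (2 - 1)) = 1/(S + 1) = 1/(1 + S))
(70*(-475 + Q(5)))/R(-382, M) = (70*(-475 + 1/(1 + 5)))/(-890 - 669*(-382)) = (70*(-475 + 1/6))/(-890 + 255558) = (70*(-475 + ⅙))/254668 = (70*(-2849/6))*(1/254668) = -99715/3*1/254668 = -99715/764004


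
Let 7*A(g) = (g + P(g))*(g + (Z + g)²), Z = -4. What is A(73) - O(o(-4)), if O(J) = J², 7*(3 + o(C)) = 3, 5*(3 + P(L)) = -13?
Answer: 11401786/245 ≈ 46538.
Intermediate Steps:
P(L) = -28/5 (P(L) = -3 + (⅕)*(-13) = -3 - 13/5 = -28/5)
o(C) = -18/7 (o(C) = -3 + (⅐)*3 = -3 + 3/7 = -18/7)
A(g) = (-28/5 + g)*(g + (-4 + g)²)/7 (A(g) = ((g - 28/5)*(g + (-4 + g)²))/7 = ((-28/5 + g)*(g + (-4 + g)²))/7 = (-28/5 + g)*(g + (-4 + g)²)/7)
A(73) - O(o(-4)) = (-64/5 - 9/5*73² + (⅐)*73³ + (276/35)*73) - (-18/7)² = (-64/5 - 9/5*5329 + (⅐)*389017 + 20148/35) - 1*324/49 = (-64/5 - 47961/5 + 389017/7 + 20148/35) - 324/49 = 1629058/35 - 324/49 = 11401786/245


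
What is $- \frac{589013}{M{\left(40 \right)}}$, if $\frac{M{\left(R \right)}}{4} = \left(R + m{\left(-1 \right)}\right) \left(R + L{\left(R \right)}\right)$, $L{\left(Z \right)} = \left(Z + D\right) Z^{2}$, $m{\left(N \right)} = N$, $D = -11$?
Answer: $- \frac{589013}{7244640} \approx -0.081303$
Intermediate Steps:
$L{\left(Z \right)} = Z^{2} \left(-11 + Z\right)$ ($L{\left(Z \right)} = \left(Z - 11\right) Z^{2} = \left(-11 + Z\right) Z^{2} = Z^{2} \left(-11 + Z\right)$)
$M{\left(R \right)} = 4 \left(-1 + R\right) \left(R + R^{2} \left(-11 + R\right)\right)$ ($M{\left(R \right)} = 4 \left(R - 1\right) \left(R + R^{2} \left(-11 + R\right)\right) = 4 \left(-1 + R\right) \left(R + R^{2} \left(-11 + R\right)\right)$)
$- \frac{589013}{M{\left(40 \right)}} = - \frac{589013}{4 \cdot 40 \left(-1 + 40^{3} - 12 \cdot 40^{2} + 12 \cdot 40\right)} = - \frac{589013}{4 \cdot 40 \left(-1 + 64000 - 19200 + 480\right)} = - \frac{589013}{4 \cdot 40 \cdot 45279} = - \frac{589013}{7244640}$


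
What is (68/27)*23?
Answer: 1564/27 ≈ 57.926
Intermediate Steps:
(68/27)*23 = 1564/27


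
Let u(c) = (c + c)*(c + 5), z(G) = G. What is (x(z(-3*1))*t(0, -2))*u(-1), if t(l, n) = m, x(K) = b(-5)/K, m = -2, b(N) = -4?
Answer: 64/3 ≈ 21.333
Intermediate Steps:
u(c) = 2*c*(5 + c) (u(c) = (2*c)*(5 + c) = 2*c*(5 + c))
x(K) = -4/K
t(l, n) = -2
(x(z(-3*1))*t(0, -2))*u(-1) = (-4/((-3*1))*(-2))*(2*(-1)*(5 - 1)) = (-4/(-3)*(-2))*(2*(-1)*4) = (-4*(-⅓)*(-2))*(-8) = ((4/3)*(-2))*(-8) = -8/3*(-8) = 64/3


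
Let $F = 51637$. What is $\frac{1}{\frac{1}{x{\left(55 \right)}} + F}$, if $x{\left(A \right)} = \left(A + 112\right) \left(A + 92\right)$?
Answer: $\frac{24549}{1267636714} \approx 1.9366 \cdot 10^{-5}$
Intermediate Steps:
$x{\left(A \right)} = \left(92 + A\right) \left(112 + A\right)$ ($x{\left(A \right)} = \left(112 + A\right) \left(92 + A\right) = \left(92 + A\right) \left(112 + A\right)$)
$\frac{1}{\frac{1}{x{\left(55 \right)}} + F} = \frac{1}{\frac{1}{10304 + 55^{2} + 204 \cdot 55} + 51637} = \frac{1}{\frac{1}{10304 + 3025 + 11220} + 51637} = \frac{1}{\frac{1}{24549} + 51637} = \frac{1}{\frac{1267636714}{24549}} = \frac{24549}{1267636714}$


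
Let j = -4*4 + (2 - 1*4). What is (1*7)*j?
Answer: -126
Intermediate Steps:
j = -18 (j = -16 + (2 - 4) = -16 - 2 = -18)
(1*7)*j = (1*7)*(-18) = 7*(-18) = -126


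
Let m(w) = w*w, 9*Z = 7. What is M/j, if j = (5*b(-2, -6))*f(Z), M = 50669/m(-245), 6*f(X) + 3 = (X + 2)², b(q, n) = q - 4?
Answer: -4104189/114647750 ≈ -0.035798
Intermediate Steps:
Z = 7/9 (Z = (⅑)*7 = 7/9 ≈ 0.77778)
m(w) = w²
b(q, n) = -4 + q
f(X) = -½ + (2 + X)²/6 (f(X) = -½ + (X + 2)²/6 = -½ + (2 + X)²/6)
M = 50669/60025 (M = 50669/((-245)²) = 50669/60025 ≈ 0.84413)
j = -1910/81 (j = (5*(-4 - 2))*(-½ + (2 + 7/9)²/6) = (5*(-6))*(-½ + (25/9)²/6) = -30*(-½ + (⅙)*(625/81)) = -30*(-½ + 625/486) = -30*191/243 = -1910/81 ≈ -23.580)
M/j = 50669/(60025*(-1910/81)) = (50669/60025)*(-81/1910) = -4104189/114647750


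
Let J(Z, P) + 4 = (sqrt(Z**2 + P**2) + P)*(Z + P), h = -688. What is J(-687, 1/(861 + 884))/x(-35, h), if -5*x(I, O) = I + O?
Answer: -4459638/146770205 - 1198814*sqrt(1437157404226)/440310615 ≈ -3264.0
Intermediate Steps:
J(Z, P) = -4 + (P + Z)*(P + sqrt(P**2 + Z**2)) (J(Z, P) = -4 + (sqrt(Z**2 + P**2) + P)*(Z + P) = -4 + (sqrt(P**2 + Z**2) + P)*(P + Z) = -4 + (P + sqrt(P**2 + Z**2))*(P + Z) = -4 + (P + Z)*(P + sqrt(P**2 + Z**2)))
x(I, O) = -I/5 - O/5 (x(I, O) = -(I + O)/5 = -I/5 - O/5)
J(-687, 1/(861 + 884))/x(-35, h) = (-4 + (1/(861 + 884))**2 - 687/(861 + 884) + sqrt((1/(861 + 884))**2 + (-687)**2)/(861 + 884) - 687*sqrt((1/(861 + 884))**2 + (-687)**2))/(-1/5*(-35) - 1/5*(-688)) = (-4 + (1/1745)**2 - 687/1745 + sqrt((1/1745)**2 + 471969)/1745 - 687*sqrt((1/1745)**2 + 471969))/(7 + 688/5) = (-4 + (1/1745)**2 + (1/1745)*(-687) + sqrt((1/1745)**2 + 471969)/1745 - 687*sqrt((1/1745)**2 + 471969))/(723/5) = (-4 + 1/3045025 - 687/1745 + sqrt(1/3045025 + 471969)/1745 - 687*sqrt(1/3045025 + 471969))*(5/723) = (-4 + 1/3045025 - 687/1745 + sqrt(1437157404226/3045025)/1745 - 687*sqrt(1437157404226)/1745)*(5/723) = (-4 + 1/3045025 - 687/1745 + (sqrt(1437157404226)/1745)/1745 - 687*sqrt(1437157404226)/1745)*(5/723) = (-4 + 1/3045025 - 687/1745 + sqrt(1437157404226)/3045025 - 687*sqrt(1437157404226)/1745)*(5/723) = (-13378914/3045025 - 1198814*sqrt(1437157404226)/3045025)*(5/723) = -4459638/146770205 - 1198814*sqrt(1437157404226)/440310615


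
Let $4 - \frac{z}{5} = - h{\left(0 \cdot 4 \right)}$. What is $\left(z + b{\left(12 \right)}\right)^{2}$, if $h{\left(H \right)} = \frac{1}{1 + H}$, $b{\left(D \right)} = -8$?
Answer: $289$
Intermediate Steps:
$z = 25$ ($z = 20 - 5 \left(- \frac{1}{1 + 0 \cdot 4}\right) = 20 - 5 \left(- \frac{1}{1 + 0}\right) = 20 - 5 \left(- 1^{-1}\right) = 20 - 5 \left(\left(-1\right) 1\right) = 20 - -5 = 20 + 5 = 25$)
$\left(z + b{\left(12 \right)}\right)^{2} = \left(25 - 8\right)^{2} = 17^{2} = 289$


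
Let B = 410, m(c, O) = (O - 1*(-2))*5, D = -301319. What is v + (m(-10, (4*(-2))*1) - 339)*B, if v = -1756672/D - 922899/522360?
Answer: -7937317172860487/52465664280 ≈ -1.5129e+5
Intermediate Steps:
m(c, O) = 10 + 5*O (m(c, O) = (O + 2)*5 = (2 + O)*5 = 10 + 5*O)
v = 213176060713/52465664280 (v = -1756672/(-301319) - 922899/522360 = -1756672*(-1/301319) - 922899*1/522360 = 1756672/301319 - 307633/174120 = 213176060713/52465664280 ≈ 4.0632)
v + (m(-10, (4*(-2))*1) - 339)*B = 213176060713/52465664280 + ((10 + 5*((4*(-2))*1)) - 339)*410 = 213176060713/52465664280 + ((10 + 5*(-8*1)) - 339)*410 = 213176060713/52465664280 + ((10 + 5*(-8)) - 339)*410 = 213176060713/52465664280 + ((10 - 40) - 339)*410 = 213176060713/52465664280 + (-30 - 339)*410 = 213176060713/52465664280 - 369*410 = 213176060713/52465664280 - 151290 = -7937317172860487/52465664280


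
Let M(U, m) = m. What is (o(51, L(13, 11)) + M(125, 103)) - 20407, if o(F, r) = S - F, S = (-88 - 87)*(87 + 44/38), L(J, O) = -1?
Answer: -679870/19 ≈ -35783.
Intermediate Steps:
S = -293125/19 (S = -175*(87 + 44*(1/38)) = -175*(87 + 22/19) = -175*1675/19 = -293125/19 ≈ -15428.)
o(F, r) = -293125/19 - F
(o(51, L(13, 11)) + M(125, 103)) - 20407 = ((-293125/19 - 1*51) + 103) - 20407 = ((-293125/19 - 51) + 103) - 20407 = (-294094/19 + 103) - 20407 = -292137/19 - 20407 = -679870/19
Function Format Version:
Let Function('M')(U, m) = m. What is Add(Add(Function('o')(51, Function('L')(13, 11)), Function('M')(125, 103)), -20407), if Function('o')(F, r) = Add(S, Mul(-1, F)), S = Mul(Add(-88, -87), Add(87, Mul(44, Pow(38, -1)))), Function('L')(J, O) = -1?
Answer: Rational(-679870, 19) ≈ -35783.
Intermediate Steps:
S = Rational(-293125, 19) (S = Mul(-175, Add(87, Mul(44, Rational(1, 38)))) = Mul(-175, Add(87, Rational(22, 19))) = Mul(-175, Rational(1675, 19)) = Rational(-293125, 19) ≈ -15428.)
Function('o')(F, r) = Add(Rational(-293125, 19), Mul(-1, F))
Add(Add(Function('o')(51, Function('L')(13, 11)), Function('M')(125, 103)), -20407) = Add(Add(Add(Rational(-293125, 19), Mul(-1, 51)), 103), -20407) = Add(Add(Add(Rational(-293125, 19), -51), 103), -20407) = Add(Add(Rational(-294094, 19), 103), -20407) = Add(Rational(-292137, 19), -20407) = Rational(-679870, 19)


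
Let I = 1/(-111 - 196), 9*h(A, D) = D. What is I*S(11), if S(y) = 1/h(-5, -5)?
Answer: 9/1535 ≈ 0.0058632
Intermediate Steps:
h(A, D) = D/9
S(y) = -9/5 (S(y) = 1/((⅑)*(-5)) = 1/(-5/9) = -9/5)
I = -1/307 (I = 1/(-307) = -1/307 ≈ -0.0032573)
I*S(11) = -1/307*(-9/5) = 9/1535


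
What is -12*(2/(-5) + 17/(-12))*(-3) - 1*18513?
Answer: -92892/5 ≈ -18578.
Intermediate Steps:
-12*(2/(-5) + 17/(-12))*(-3) - 1*18513 = -12*(2*(-1/5) + 17*(-1/12))*(-3) - 18513 = -12*(-2/5 - 17/12)*(-3) - 18513 = -12*(-109/60)*(-3) - 18513 = (109/5)*(-3) - 18513 = -327/5 - 18513 = -92892/5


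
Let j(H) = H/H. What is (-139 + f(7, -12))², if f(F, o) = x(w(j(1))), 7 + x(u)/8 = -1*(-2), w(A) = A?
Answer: 32041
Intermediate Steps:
j(H) = 1
x(u) = -40 (x(u) = -56 + 8*(-1*(-2)) = -56 + 8*2 = -56 + 16 = -40)
f(F, o) = -40
(-139 + f(7, -12))² = (-139 - 40)² = (-179)² = 32041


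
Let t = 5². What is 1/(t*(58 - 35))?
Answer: 1/575 ≈ 0.0017391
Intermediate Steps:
t = 25
1/(t*(58 - 35)) = 1/(25*(58 - 35)) = 1/(25*23) = 1/575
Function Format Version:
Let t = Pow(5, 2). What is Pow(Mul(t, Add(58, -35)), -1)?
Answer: Rational(1, 575) ≈ 0.0017391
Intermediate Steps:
t = 25
Pow(Mul(t, Add(58, -35)), -1) = Pow(Mul(25, Add(58, -35)), -1) = Pow(Mul(25, 23), -1) = Pow(575, -1) = Rational(1, 575)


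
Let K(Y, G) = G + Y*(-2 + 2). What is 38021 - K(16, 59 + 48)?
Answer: 37914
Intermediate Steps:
K(Y, G) = G (K(Y, G) = G + Y*0 = G + 0 = G)
38021 - K(16, 59 + 48) = 38021 - (59 + 48) = 38021 - 1*107 = 38021 - 107 = 37914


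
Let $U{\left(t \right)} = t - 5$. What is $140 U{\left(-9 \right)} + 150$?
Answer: $-1810$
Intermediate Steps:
$U{\left(t \right)} = -5 + t$
$140 U{\left(-9 \right)} + 150 = 140 \left(-5 - 9\right) + 150 = 140 \left(-14\right) + 150 = -1960 + 150 = -1810$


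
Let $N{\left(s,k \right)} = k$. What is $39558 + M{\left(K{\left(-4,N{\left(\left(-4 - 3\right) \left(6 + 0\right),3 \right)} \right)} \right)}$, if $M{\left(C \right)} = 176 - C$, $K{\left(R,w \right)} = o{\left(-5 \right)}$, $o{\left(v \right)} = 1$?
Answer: $39733$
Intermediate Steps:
$K{\left(R,w \right)} = 1$
$39558 + M{\left(K{\left(-4,N{\left(\left(-4 - 3\right) \left(6 + 0\right),3 \right)} \right)} \right)} = 39558 + \left(176 - 1\right) = 39558 + 175 = 39733$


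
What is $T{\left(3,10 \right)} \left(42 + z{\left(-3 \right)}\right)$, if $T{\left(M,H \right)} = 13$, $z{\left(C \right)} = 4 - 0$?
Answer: $598$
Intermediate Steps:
$z{\left(C \right)} = 4$ ($z{\left(C \right)} = 4 + 0 = 4$)
$T{\left(3,10 \right)} \left(42 + z{\left(-3 \right)}\right) = 13 \left(42 + 4\right) = 13 \cdot 46 = 598$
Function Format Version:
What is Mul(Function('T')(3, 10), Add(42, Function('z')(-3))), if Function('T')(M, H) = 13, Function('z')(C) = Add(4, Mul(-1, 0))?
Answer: 598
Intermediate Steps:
Function('z')(C) = 4 (Function('z')(C) = Add(4, 0) = 4)
Mul(Function('T')(3, 10), Add(42, Function('z')(-3))) = Mul(13, Add(42, 4)) = Mul(13, 46) = 598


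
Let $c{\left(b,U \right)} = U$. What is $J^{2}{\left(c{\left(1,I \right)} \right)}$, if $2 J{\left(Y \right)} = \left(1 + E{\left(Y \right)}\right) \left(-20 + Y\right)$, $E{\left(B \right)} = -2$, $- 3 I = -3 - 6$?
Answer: $\frac{289}{4} \approx 72.25$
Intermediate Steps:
$I = 3$ ($I = - \frac{-3 - 6}{3} = \left(- \frac{1}{3}\right) \left(-9\right) = 3$)
$J{\left(Y \right)} = 10 - \frac{Y}{2}$ ($J{\left(Y \right)} = \frac{\left(1 - 2\right) \left(-20 + Y\right)}{2} = \frac{\left(-1\right) \left(-20 + Y\right)}{2} = \frac{20 - Y}{2} = 10 - \frac{Y}{2}$)
$J^{2}{\left(c{\left(1,I \right)} \right)} = \left(10 - \frac{3}{2}\right)^{2} = \left(\frac{17}{2}\right)^{2} = \frac{289}{4}$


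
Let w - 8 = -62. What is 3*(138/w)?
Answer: -23/3 ≈ -7.6667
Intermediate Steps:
w = -54 (w = 8 - 62 = -54)
3*(138/w) = 3*(138/(-54)) = 3*(138*(-1/54)) = 3*(-23/9) = -23/3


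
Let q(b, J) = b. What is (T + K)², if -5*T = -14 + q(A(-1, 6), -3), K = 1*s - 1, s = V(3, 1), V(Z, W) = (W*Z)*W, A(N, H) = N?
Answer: 25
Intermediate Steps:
V(Z, W) = Z*W²
s = 3 (s = 3*1² = 3*1 = 3)
K = 2 (K = 1*3 - 1 = 3 - 1 = 2)
T = 3 (T = -(-14 - 1)/5 = -⅕*(-15) = 3)
(T + K)² = (3 + 2)² = 5² = 25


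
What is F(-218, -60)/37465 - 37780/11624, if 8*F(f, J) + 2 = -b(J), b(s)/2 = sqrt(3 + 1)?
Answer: -707718209/217746580 ≈ -3.2502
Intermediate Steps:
b(s) = 4 (b(s) = 2*sqrt(3 + 1) = 2*sqrt(4) = 2*2 = 4)
F(f, J) = -3/4 (F(f, J) = -1/4 + (-1*4)/8 = -1/4 + (1/8)*(-4) = -1/4 - 1/2 = -3/4)
F(-218, -60)/37465 - 37780/11624 = -3/4/37465 - 37780/11624 = -3/4*1/37465 - 37780*1/11624 = -3/149860 - 9445/2906 = -707718209/217746580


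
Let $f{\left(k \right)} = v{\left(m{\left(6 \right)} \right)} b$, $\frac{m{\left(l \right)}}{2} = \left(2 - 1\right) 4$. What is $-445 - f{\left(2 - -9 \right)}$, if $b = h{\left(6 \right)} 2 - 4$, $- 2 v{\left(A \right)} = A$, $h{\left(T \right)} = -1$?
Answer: $-469$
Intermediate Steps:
$m{\left(l \right)} = 8$ ($m{\left(l \right)} = 2 \left(2 - 1\right) 4 = 2 \cdot 1 \cdot 4 = 2 \cdot 4 = 8$)
$v{\left(A \right)} = - \frac{A}{2}$
$b = -6$ ($b = \left(-1\right) 2 - 4 = -2 - 4 = -6$)
$f{\left(k \right)} = 24$ ($f{\left(k \right)} = \left(- \frac{1}{2}\right) 8 \left(-6\right) = \left(-4\right) \left(-6\right) = 24$)
$-445 - f{\left(2 - -9 \right)} = -445 - 24 = -469$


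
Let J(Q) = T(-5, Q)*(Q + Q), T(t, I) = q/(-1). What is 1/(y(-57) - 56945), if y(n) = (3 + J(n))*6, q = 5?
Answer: -1/53507 ≈ -1.8689e-5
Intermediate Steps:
T(t, I) = -5 (T(t, I) = 5/(-1) = 5*(-1) = -5)
J(Q) = -10*Q (J(Q) = -5*(Q + Q) = -10*Q)
y(n) = 18 - 60*n (y(n) = (3 - 10*n)*6 = 18 - 60*n)
1/(y(-57) - 56945) = 1/((18 - 60*(-57)) - 56945) = 1/((18 + 3420) - 56945) = 1/(3438 - 56945) = 1/(-53507) = -1/53507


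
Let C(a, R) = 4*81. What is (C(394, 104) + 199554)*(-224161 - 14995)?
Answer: -47802022968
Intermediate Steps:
C(a, R) = 324
(C(394, 104) + 199554)*(-224161 - 14995) = (324 + 199554)*(-224161 - 14995) = 199878*(-239156) = -47802022968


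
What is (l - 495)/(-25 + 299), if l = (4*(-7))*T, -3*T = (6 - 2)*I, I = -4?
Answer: -1933/822 ≈ -2.3516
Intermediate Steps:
T = 16/3 (T = -(6 - 2)*(-4)/3 = -4*(-4)/3 = -⅓*(-16) = 16/3 ≈ 5.3333)
l = -448/3 (l = (4*(-7))*(16/3) = -28*16/3 = -448/3 ≈ -149.33)
(l - 495)/(-25 + 299) = (-448/3 - 495)/(-25 + 299) = -1933/3/274 = -1933/3*1/274 = -1933/822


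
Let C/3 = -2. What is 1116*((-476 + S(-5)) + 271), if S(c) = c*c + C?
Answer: -207576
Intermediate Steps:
C = -6 (C = 3*(-2) = -6)
S(c) = -6 + c² (S(c) = c*c - 6 = c² - 6 = -6 + c²)
1116*((-476 + S(-5)) + 271) = 1116*((-476 + (-6 + (-5)²)) + 271) = 1116*((-476 + (-6 + 25)) + 271) = 1116*((-476 + 19) + 271) = 1116*(-457 + 271) = 1116*(-186) = -207576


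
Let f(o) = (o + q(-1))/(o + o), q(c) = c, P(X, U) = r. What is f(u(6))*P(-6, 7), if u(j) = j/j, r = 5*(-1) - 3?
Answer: 0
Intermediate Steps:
r = -8 (r = -5 - 3 = -8)
P(X, U) = -8
u(j) = 1
f(o) = (-1 + o)/(2*o) (f(o) = (o - 1)/(o + o) = (-1 + o)/((2*o)) = (-1 + o)*(1/(2*o)) = (-1 + o)/(2*o))
f(u(6))*P(-6, 7) = ((½)*(-1 + 1)/1)*(-8) = ((½)*1*0)*(-8) = 0*(-8) = 0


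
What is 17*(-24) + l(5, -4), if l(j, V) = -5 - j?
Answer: -418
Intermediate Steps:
17*(-24) + l(5, -4) = 17*(-24) + (-5 - 1*5) = -408 + (-5 - 5) = -408 - 10 = -418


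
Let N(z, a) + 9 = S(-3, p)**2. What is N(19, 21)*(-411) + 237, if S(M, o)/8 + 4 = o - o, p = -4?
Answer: -416928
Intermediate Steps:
S(M, o) = -32 (S(M, o) = -32 + 8*(o - o) = -32 + 8*0 = -32 + 0 = -32)
N(z, a) = 1015 (N(z, a) = -9 + (-32)**2 = -9 + 1024 = 1015)
N(19, 21)*(-411) + 237 = 1015*(-411) + 237 = -417165 + 237 = -416928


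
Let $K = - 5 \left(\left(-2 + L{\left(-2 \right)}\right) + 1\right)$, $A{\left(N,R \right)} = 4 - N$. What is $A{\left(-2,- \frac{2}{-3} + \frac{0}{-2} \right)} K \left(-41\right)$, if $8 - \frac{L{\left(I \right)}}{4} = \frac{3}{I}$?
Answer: $45510$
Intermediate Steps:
$L{\left(I \right)} = 32 - \frac{12}{I}$ ($L{\left(I \right)} = 32 - 4 \frac{3}{I} = 32 - \frac{12}{I}$)
$K = -185$ ($K = - 5 \left(\left(-2 + \left(32 - \frac{12}{-2}\right)\right) + 1\right) = - 5 \left(\left(-2 + \left(32 - -6\right)\right) + 1\right) = - 5 \left(\left(-2 + \left(32 + 6\right)\right) + 1\right) = - 5 \left(\left(-2 + 38\right) + 1\right) = - 5 \left(36 + 1\right) = \left(-5\right) 37 = -185$)
$A{\left(-2,- \frac{2}{-3} + \frac{0}{-2} \right)} K \left(-41\right) = \left(4 - -2\right) \left(-185\right) \left(-41\right) = \left(4 + 2\right) \left(-185\right) \left(-41\right) = 6 \left(-185\right) \left(-41\right) = \left(-1110\right) \left(-41\right) = 45510$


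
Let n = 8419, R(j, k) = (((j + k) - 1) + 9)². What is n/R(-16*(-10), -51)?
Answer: 8419/13689 ≈ 0.61502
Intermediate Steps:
R(j, k) = (8 + j + k)² (R(j, k) = ((-1 + j + k) + 9)² = (8 + j + k)²)
n/R(-16*(-10), -51) = 8419/((8 - 16*(-10) - 51)²) = 8419/((8 + 160 - 51)²) = 8419/(117²) = 8419/13689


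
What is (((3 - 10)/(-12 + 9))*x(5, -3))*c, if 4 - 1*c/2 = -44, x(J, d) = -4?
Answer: -896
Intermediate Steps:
c = 96 (c = 8 - 2*(-44) = 8 + 88 = 96)
(((3 - 10)/(-12 + 9))*x(5, -3))*c = (((3 - 10)/(-12 + 9))*(-4))*96 = (-7/(-3)*(-4))*96 = (-7*(-⅓)*(-4))*96 = ((7/3)*(-4))*96 = -28/3*96 = -896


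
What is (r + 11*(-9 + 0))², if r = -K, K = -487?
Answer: 150544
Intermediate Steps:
r = 487 (r = -1*(-487) = 487)
(r + 11*(-9 + 0))² = (487 + 11*(-9 + 0))² = (487 + 11*(-9))² = (487 - 99)² = 388² = 150544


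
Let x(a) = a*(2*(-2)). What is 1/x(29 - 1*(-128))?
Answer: -1/628 ≈ -0.0015924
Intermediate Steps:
x(a) = -4*a (x(a) = a*(-4) = -4*a)
1/x(29 - 1*(-128)) = 1/(-4*(29 - 1*(-128))) = 1/(-4*(29 + 128)) = 1/(-4*157) = 1/(-628) = -1/628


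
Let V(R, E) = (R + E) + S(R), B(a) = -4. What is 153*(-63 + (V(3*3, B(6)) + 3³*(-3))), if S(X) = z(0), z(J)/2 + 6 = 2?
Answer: -22491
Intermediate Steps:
z(J) = -8 (z(J) = -12 + 2*2 = -12 + 4 = -8)
S(X) = -8
V(R, E) = -8 + E + R (V(R, E) = (R + E) - 8 = (E + R) - 8 = -8 + E + R)
153*(-63 + (V(3*3, B(6)) + 3³*(-3))) = 153*(-63 + ((-8 - 4 + 3*3) + 3³*(-3))) = 153*(-63 + ((-8 - 4 + 9) + 27*(-3))) = 153*(-63 + (-3 - 81)) = 153*(-63 - 84) = 153*(-147) = -22491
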